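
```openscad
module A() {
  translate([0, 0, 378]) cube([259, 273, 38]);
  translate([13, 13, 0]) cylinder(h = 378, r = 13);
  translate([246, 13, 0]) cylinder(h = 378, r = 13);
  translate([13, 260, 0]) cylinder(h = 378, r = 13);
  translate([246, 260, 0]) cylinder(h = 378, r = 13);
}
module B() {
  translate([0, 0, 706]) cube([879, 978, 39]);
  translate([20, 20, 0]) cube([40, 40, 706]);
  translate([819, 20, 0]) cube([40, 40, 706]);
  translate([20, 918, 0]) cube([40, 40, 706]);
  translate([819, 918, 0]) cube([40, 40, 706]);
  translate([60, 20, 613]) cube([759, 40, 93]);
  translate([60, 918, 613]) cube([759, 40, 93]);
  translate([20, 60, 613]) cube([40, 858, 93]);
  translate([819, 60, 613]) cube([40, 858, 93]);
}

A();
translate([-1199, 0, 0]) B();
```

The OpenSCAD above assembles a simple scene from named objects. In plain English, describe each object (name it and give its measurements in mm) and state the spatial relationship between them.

A is a four-legged stool. The seat is 259×273 mm, 38 mm thick, top at z = 416 mm. It stands on four round legs, each 26 mm in diameter, from z = 0 to the seat underside, each leg's axis is inset half a diameter from the nearest pair of seat edges (so the leg's bounding box is flush with the corner).

B is a table: top 879 mm (x) × 978 mm (y), 39 mm thick, upper face at z = 745 mm, on four 40×40 mm square legs, each inset 20 mm from the nearest pair of top edges, running from z = 0 to the bottom of the top. Four apron rails, 40 mm thick and 93 mm tall, run between adjacent legs with their top edges flush with the underside of the top and their outer faces flush with the legs' outer faces.

The table is on the floor beside the stool on its −x side.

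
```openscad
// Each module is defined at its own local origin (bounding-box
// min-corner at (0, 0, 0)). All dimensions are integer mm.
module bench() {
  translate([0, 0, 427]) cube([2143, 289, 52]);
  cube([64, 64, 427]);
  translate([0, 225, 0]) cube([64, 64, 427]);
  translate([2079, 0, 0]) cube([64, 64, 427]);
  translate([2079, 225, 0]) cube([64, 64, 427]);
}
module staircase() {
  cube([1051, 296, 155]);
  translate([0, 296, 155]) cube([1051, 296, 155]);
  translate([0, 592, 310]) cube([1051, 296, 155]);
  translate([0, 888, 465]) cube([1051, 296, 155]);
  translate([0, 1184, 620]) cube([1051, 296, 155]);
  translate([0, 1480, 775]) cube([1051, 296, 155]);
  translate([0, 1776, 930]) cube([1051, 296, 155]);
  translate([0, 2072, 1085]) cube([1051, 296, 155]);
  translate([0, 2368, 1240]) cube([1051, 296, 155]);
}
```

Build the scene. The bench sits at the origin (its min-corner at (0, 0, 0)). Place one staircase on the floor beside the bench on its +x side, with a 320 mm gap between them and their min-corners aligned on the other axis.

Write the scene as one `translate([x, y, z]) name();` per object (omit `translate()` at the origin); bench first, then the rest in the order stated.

bench();
translate([2463, 0, 0]) staircase();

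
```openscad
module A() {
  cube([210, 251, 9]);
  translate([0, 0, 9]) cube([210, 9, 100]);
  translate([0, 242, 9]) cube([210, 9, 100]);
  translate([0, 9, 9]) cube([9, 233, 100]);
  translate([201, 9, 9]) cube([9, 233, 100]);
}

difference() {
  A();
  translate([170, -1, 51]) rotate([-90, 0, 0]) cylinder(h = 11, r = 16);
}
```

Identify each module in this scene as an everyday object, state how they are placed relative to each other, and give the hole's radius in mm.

The subtracted cylinder has r = 16 mm.

A is an open box. The open box has a circular hole through its front wall. The hole's radius is 16 mm.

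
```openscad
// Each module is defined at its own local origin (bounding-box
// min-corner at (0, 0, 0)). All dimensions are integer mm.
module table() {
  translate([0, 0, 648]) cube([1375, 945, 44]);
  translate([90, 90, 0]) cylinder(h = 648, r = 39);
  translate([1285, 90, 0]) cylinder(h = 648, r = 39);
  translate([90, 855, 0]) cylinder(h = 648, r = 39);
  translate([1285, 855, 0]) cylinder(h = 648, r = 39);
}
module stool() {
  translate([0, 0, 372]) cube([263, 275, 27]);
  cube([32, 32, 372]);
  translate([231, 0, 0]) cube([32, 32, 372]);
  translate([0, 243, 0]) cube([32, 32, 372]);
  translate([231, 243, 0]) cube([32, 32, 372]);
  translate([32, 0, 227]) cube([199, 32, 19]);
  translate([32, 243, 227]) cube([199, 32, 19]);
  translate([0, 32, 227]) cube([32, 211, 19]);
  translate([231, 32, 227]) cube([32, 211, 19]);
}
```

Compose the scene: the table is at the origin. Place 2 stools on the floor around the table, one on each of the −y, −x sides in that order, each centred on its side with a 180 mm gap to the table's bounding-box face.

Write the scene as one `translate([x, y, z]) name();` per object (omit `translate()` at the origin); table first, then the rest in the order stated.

table();
translate([556, -455, 0]) stool();
translate([-443, 335, 0]) stool();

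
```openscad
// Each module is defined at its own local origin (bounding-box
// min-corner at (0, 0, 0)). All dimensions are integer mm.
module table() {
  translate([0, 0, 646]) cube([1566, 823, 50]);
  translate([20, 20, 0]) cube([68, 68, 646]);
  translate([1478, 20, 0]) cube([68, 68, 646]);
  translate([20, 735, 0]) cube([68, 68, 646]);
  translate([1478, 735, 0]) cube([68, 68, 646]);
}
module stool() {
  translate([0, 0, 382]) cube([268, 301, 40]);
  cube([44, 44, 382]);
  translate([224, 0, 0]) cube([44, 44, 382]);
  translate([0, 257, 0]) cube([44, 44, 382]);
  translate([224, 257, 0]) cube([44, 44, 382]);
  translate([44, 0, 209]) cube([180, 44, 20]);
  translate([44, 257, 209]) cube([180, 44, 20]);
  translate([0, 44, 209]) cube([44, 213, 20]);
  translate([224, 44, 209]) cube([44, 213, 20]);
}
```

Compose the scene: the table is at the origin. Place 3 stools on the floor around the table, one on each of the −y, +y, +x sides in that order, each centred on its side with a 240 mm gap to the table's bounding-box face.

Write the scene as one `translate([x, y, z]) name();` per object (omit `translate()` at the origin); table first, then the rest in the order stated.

table();
translate([649, -541, 0]) stool();
translate([649, 1063, 0]) stool();
translate([1806, 261, 0]) stool();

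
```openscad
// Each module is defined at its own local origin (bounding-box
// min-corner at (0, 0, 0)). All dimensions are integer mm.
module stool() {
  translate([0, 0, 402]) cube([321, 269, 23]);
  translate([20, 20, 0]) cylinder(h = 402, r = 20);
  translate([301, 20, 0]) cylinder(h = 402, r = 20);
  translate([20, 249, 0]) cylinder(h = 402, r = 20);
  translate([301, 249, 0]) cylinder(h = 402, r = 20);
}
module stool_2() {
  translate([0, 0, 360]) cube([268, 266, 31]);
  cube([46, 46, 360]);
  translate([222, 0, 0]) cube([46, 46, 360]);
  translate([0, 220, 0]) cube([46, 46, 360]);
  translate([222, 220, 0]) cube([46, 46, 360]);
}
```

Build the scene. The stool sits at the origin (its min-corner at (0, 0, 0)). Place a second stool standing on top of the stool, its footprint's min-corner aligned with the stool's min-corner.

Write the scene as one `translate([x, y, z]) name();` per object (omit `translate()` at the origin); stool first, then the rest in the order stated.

stool();
translate([0, 0, 425]) stool_2();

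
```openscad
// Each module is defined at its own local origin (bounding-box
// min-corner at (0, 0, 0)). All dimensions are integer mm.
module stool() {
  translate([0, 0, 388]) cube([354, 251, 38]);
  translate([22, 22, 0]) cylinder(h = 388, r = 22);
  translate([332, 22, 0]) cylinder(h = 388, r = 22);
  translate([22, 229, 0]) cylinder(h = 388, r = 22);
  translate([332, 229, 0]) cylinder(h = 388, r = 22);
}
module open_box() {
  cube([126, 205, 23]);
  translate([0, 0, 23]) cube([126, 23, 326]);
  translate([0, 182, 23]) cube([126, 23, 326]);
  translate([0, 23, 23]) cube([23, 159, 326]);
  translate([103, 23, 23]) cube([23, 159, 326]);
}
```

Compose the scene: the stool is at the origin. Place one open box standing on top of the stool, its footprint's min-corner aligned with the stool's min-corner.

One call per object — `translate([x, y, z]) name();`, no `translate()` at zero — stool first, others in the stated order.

stool();
translate([0, 0, 426]) open_box();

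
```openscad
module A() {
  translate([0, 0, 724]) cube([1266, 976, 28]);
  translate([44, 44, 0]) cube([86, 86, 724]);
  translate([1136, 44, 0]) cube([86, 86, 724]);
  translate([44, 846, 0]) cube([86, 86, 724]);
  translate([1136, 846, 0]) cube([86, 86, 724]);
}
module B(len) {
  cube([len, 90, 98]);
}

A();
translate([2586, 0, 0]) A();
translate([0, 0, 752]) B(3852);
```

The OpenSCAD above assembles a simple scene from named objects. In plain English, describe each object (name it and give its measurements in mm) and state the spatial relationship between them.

A is a table with a 1266×976 mm rectangular top, 28 mm thick, top surface at z = 752 mm, supported by four 86×86 mm square legs, each inset 44 mm from the nearest pair of top edges, running from the floor.

B is a rectangular beam 3852 mm long (x), 90 mm deep (y), 98 mm thick (z).

The beam spans the tops of two tables placed 1320 mm apart, resting at z = 752 mm.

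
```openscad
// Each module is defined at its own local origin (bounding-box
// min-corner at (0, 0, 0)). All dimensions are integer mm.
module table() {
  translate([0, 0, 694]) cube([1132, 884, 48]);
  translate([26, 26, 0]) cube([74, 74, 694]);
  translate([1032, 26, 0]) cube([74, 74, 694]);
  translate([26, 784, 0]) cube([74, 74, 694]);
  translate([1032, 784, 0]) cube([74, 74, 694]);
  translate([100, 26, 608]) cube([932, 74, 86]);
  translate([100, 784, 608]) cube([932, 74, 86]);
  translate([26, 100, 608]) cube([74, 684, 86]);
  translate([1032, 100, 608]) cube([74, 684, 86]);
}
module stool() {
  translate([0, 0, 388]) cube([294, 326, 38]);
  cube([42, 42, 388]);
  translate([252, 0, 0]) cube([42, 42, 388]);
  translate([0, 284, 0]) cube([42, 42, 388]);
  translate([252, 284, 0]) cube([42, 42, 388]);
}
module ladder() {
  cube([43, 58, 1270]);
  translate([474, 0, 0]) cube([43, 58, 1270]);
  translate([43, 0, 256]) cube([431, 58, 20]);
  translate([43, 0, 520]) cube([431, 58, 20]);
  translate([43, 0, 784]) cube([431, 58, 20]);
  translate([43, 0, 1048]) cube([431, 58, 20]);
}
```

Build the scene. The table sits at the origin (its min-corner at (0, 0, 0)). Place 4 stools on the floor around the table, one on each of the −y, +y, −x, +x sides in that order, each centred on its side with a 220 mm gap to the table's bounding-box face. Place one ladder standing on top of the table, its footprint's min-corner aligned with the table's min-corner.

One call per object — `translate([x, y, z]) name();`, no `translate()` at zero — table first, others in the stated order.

table();
translate([419, -546, 0]) stool();
translate([419, 1104, 0]) stool();
translate([-514, 279, 0]) stool();
translate([1352, 279, 0]) stool();
translate([0, 0, 742]) ladder();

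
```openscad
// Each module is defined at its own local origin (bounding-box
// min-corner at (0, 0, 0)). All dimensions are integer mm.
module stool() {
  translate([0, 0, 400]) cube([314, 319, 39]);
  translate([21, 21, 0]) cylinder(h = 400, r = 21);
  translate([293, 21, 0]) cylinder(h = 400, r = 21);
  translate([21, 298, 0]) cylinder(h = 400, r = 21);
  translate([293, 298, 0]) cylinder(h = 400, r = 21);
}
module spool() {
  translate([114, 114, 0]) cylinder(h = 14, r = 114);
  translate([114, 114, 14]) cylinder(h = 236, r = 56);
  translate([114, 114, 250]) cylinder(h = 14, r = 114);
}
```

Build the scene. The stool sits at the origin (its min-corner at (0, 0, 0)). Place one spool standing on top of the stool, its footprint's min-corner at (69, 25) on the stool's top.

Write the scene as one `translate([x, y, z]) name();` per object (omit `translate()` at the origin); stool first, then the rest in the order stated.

stool();
translate([69, 25, 439]) spool();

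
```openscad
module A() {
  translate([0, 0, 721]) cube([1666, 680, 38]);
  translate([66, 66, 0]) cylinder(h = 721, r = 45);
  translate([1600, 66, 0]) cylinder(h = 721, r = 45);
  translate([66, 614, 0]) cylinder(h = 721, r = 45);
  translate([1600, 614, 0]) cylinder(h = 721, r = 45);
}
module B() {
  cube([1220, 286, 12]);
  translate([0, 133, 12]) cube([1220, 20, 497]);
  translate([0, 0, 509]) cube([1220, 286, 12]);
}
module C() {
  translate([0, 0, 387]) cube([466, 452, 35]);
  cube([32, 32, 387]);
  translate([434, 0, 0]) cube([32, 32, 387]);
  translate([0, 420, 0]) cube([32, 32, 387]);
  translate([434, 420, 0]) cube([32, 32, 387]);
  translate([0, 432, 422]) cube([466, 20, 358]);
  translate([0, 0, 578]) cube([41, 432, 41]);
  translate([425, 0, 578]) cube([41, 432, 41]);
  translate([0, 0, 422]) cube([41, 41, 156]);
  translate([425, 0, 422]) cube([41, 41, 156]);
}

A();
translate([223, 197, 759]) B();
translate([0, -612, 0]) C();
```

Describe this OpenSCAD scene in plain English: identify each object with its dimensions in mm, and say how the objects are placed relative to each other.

A is a table: top 1666 mm (x) × 680 mm (y), 38 mm thick, upper face at z = 759 mm, on four round legs of 90 mm diameter, each leg's bounding box inset 21 mm from the nearest pair of top edges, running from z = 0 to the bottom of the top.

B is an I-beam lying along x, 1220 mm long. Overall section height 521 mm. Two flanges 286 mm wide (y) and 12 mm thick, one on the floor and one at the top; a web 20 mm thick runs between them, centred on the flange width.

C is a chair. The seat is a 466×452×35 mm slab with its top at z = 422 mm, on four 32×32 mm corner legs (flush with the seat edges, standing on z = 0). A flat backrest 20 mm thick, 358 mm tall, spans the full seat width and rises from the seat top along its +y edge, rear face flush with the rear of the seat. Two armrests of 41×41 mm section run along each side from the seat's front edge to the front of the backrest, top faces 197 mm above the seat top and outer faces flush with the seat's x-edges; a 41×41 mm post under the front of each armrest stands on the seat at the front corner.

The I-beam is on top of the table, centred. The chair is on the floor beside the table on its −y side.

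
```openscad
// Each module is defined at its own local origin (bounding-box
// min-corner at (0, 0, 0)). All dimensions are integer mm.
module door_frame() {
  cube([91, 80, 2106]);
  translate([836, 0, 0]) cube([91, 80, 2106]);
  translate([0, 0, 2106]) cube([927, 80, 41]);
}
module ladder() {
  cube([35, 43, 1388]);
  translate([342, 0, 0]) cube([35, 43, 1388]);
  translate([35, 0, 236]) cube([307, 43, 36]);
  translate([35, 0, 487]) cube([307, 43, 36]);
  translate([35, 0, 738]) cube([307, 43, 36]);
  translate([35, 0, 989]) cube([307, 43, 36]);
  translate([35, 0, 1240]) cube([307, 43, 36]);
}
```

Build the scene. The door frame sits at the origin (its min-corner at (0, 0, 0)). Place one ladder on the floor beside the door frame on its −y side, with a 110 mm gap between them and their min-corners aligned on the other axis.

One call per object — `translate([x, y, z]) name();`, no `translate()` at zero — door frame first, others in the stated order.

door_frame();
translate([0, -153, 0]) ladder();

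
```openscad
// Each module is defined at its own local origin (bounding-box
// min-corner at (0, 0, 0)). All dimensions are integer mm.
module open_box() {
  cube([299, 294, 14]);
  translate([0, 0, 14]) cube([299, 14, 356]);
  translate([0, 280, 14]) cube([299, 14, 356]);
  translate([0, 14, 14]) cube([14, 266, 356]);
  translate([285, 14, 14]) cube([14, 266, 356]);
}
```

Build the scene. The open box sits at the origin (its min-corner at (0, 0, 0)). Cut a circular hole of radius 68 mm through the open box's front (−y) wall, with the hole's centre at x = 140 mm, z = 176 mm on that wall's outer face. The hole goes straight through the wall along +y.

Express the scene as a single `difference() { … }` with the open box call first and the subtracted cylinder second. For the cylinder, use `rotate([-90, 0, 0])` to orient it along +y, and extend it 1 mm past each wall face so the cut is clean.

difference() {
  open_box();
  translate([140, -1, 176]) rotate([-90, 0, 0]) cylinder(h = 16, r = 68);
}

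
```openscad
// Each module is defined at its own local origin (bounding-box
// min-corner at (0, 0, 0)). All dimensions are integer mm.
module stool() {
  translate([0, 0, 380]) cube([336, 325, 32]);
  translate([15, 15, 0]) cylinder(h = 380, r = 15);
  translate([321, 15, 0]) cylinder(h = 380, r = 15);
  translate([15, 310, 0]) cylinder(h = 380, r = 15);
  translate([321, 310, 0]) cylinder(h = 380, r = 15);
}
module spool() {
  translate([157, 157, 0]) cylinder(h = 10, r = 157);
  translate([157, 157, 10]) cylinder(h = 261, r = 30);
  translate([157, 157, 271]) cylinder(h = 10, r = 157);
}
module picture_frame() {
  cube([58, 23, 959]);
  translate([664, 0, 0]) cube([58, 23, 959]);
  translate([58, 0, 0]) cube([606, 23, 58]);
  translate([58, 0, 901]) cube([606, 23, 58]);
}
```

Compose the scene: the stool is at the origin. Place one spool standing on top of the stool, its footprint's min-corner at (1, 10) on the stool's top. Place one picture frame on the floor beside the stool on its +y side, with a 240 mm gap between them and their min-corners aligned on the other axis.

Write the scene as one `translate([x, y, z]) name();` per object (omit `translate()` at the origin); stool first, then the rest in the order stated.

stool();
translate([1, 10, 412]) spool();
translate([0, 565, 0]) picture_frame();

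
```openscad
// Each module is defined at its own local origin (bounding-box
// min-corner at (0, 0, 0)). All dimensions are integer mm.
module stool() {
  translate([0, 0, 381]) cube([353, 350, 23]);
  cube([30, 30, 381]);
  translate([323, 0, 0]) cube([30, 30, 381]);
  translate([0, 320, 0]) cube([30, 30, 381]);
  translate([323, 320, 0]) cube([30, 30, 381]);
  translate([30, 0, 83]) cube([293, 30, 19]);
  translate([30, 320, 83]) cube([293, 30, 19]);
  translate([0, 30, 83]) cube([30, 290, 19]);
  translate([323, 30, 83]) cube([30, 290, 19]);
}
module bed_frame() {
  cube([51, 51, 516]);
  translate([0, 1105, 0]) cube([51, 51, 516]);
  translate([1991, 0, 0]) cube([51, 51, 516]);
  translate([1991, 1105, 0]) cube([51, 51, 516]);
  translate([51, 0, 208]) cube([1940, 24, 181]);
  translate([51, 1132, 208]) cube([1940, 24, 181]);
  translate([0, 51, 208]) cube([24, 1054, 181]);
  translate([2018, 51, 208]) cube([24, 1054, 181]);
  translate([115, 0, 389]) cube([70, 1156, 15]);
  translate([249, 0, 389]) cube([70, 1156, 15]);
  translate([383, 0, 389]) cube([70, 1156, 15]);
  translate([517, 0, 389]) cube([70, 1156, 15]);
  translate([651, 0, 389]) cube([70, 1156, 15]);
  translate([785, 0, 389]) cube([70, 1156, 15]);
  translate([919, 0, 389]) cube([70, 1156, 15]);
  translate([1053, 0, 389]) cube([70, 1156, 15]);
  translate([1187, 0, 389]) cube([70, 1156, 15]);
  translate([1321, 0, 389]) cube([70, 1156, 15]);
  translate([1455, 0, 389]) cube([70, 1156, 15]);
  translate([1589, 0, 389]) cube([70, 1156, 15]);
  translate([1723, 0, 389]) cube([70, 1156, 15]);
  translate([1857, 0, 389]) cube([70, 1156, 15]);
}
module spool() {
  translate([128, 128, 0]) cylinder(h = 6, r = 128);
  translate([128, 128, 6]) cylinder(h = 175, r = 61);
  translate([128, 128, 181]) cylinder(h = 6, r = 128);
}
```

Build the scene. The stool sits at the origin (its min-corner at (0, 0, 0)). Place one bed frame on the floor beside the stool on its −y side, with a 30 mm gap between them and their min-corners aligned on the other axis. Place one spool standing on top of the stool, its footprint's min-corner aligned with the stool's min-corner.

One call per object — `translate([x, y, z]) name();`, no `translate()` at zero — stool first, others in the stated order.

stool();
translate([0, -1186, 0]) bed_frame();
translate([0, 0, 404]) spool();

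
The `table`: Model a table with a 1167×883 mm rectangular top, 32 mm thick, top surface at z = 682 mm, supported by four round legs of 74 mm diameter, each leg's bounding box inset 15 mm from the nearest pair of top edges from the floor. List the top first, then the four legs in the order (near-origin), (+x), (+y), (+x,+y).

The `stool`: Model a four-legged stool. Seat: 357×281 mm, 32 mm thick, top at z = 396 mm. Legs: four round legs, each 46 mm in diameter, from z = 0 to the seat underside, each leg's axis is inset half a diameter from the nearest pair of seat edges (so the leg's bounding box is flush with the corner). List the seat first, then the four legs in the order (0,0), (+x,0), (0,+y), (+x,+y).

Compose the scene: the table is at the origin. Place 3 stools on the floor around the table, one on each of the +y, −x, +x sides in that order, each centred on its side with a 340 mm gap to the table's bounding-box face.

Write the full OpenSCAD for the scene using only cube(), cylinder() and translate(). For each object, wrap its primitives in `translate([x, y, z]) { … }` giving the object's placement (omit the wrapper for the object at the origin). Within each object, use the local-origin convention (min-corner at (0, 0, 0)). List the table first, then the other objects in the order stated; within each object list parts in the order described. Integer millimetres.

translate([0, 0, 650]) cube([1167, 883, 32]);
translate([52, 52, 0]) cylinder(h = 650, r = 37);
translate([1115, 52, 0]) cylinder(h = 650, r = 37);
translate([52, 831, 0]) cylinder(h = 650, r = 37);
translate([1115, 831, 0]) cylinder(h = 650, r = 37);
translate([405, 1223, 0]) {
  translate([0, 0, 364]) cube([357, 281, 32]);
  translate([23, 23, 0]) cylinder(h = 364, r = 23);
  translate([334, 23, 0]) cylinder(h = 364, r = 23);
  translate([23, 258, 0]) cylinder(h = 364, r = 23);
  translate([334, 258, 0]) cylinder(h = 364, r = 23);
}
translate([-697, 301, 0]) {
  translate([0, 0, 364]) cube([357, 281, 32]);
  translate([23, 23, 0]) cylinder(h = 364, r = 23);
  translate([334, 23, 0]) cylinder(h = 364, r = 23);
  translate([23, 258, 0]) cylinder(h = 364, r = 23);
  translate([334, 258, 0]) cylinder(h = 364, r = 23);
}
translate([1507, 301, 0]) {
  translate([0, 0, 364]) cube([357, 281, 32]);
  translate([23, 23, 0]) cylinder(h = 364, r = 23);
  translate([334, 23, 0]) cylinder(h = 364, r = 23);
  translate([23, 258, 0]) cylinder(h = 364, r = 23);
  translate([334, 258, 0]) cylinder(h = 364, r = 23);
}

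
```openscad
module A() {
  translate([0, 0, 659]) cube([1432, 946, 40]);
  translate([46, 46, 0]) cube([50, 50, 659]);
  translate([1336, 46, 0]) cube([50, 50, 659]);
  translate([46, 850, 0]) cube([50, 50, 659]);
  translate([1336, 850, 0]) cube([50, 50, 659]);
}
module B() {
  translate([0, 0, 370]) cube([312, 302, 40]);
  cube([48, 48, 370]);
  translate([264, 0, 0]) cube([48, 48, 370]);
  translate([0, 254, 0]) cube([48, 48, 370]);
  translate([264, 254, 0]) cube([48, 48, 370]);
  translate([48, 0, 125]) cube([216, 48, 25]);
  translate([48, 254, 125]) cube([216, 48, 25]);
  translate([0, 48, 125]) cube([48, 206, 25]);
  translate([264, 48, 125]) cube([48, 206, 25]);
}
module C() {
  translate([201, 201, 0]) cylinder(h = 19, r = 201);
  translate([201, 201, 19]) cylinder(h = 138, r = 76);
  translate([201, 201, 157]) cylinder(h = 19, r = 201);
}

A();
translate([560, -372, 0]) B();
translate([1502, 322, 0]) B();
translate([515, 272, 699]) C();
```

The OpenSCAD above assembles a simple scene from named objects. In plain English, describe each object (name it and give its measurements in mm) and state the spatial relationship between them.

A is a rectangular dining table. The top is 1432×946×40 mm with its upper surface at z = 699 mm. It stands on four 50×50 mm square legs, each inset 46 mm from the nearest pair of top edges, running from the floor to the underside of the top.

B is a simple wooden stool: a rectangular seat 312 mm (x) by 302 mm (y), 40 mm thick, top face at z = 410 mm, on four square legs, each 48×48 mm in cross-section. The legs rest on z = 0, each flush with a corner of the seat. Four stretchers, 48 mm wide and 25 mm tall, connect adjacent legs with their undersides at z = 125 mm, each running between the inner faces of the legs it joins and aligned with the legs' outer faces on the other axis.

C is a spool: two coaxial disc flanges of radius 201 mm and thickness 19 mm, joined by a core cylinder of radius 76 mm and height 138 mm. The lower flange rests on z = 0 and the three cylinders share a vertical axis.

Two stools sit around the table at the −y, +x sides. The spool is on top of the table, centred.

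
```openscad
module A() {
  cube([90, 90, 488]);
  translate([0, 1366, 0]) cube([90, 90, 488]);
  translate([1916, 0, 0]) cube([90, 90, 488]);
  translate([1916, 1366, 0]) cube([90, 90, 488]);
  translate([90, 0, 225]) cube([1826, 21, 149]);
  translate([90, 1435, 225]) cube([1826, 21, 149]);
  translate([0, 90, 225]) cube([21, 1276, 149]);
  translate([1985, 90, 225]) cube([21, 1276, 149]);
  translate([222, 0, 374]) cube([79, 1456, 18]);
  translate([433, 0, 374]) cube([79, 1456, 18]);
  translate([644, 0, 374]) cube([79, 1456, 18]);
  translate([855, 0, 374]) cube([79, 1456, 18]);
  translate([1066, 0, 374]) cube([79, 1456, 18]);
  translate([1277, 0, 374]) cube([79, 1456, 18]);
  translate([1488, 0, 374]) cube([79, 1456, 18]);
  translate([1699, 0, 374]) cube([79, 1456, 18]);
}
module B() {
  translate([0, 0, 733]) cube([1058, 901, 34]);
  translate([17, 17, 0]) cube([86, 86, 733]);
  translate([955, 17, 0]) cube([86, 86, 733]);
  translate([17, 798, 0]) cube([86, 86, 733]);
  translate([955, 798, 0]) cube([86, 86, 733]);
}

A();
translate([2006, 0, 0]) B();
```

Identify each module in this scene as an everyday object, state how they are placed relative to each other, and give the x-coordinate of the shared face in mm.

The bed frame's +x face and the table's −x face are both at x = 2006 mm.

A is a bed frame. B is a table. The table is against the bed frame's +x side, with their −y faces flush. The x-coordinate of the shared face is 2006 mm.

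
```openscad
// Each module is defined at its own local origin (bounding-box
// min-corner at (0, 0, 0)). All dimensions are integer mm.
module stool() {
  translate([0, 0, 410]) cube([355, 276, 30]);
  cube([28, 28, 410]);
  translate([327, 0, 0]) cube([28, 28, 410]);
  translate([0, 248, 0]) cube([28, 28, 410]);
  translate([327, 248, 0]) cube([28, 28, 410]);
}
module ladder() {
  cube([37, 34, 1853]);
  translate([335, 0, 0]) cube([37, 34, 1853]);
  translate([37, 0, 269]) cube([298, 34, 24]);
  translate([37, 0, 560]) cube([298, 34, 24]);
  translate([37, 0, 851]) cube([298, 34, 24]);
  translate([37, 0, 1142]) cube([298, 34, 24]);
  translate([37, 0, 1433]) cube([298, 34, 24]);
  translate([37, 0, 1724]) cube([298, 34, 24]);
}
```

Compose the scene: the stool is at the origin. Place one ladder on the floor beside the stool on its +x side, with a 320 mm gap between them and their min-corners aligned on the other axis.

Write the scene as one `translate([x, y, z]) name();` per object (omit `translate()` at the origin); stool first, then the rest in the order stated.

stool();
translate([675, 0, 0]) ladder();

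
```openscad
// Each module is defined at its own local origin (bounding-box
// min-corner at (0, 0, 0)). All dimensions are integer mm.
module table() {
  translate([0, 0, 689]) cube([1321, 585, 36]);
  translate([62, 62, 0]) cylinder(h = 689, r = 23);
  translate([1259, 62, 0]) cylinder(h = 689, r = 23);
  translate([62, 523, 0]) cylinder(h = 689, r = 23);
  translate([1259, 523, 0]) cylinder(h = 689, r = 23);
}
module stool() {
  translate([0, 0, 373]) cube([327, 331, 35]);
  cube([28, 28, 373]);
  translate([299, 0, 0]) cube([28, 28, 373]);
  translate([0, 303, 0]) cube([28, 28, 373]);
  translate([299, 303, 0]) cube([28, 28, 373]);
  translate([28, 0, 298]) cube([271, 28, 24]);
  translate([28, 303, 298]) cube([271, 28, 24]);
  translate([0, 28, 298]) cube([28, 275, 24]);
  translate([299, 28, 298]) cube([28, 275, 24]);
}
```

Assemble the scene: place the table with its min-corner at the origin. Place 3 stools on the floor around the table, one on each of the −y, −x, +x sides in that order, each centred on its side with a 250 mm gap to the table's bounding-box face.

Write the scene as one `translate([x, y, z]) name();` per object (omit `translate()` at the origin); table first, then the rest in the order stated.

table();
translate([497, -581, 0]) stool();
translate([-577, 127, 0]) stool();
translate([1571, 127, 0]) stool();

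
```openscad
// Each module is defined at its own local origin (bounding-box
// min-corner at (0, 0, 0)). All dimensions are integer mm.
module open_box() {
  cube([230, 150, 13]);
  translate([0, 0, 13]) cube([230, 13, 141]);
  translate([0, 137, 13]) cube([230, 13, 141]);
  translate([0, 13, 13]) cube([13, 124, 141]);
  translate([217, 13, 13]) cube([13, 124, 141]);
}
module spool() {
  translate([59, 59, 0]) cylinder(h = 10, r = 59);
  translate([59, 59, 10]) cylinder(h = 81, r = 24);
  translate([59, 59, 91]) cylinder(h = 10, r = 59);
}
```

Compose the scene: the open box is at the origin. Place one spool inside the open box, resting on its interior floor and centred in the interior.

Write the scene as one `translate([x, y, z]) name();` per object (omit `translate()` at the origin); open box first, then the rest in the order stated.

open_box();
translate([56, 16, 13]) spool();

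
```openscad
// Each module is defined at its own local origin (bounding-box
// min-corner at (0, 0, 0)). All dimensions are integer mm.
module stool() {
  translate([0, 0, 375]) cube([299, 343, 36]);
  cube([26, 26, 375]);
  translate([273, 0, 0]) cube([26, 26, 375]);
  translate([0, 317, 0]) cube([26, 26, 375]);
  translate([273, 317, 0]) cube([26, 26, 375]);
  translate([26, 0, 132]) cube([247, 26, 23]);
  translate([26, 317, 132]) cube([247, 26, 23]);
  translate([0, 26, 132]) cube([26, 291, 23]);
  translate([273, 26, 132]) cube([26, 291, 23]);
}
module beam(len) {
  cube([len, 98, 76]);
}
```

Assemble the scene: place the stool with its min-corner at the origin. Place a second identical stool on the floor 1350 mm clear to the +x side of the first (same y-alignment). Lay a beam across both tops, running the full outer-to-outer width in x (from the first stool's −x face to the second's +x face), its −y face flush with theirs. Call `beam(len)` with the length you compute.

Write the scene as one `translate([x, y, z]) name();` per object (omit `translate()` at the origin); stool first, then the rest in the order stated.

stool();
translate([1649, 0, 0]) stool();
translate([0, 0, 411]) beam(1948);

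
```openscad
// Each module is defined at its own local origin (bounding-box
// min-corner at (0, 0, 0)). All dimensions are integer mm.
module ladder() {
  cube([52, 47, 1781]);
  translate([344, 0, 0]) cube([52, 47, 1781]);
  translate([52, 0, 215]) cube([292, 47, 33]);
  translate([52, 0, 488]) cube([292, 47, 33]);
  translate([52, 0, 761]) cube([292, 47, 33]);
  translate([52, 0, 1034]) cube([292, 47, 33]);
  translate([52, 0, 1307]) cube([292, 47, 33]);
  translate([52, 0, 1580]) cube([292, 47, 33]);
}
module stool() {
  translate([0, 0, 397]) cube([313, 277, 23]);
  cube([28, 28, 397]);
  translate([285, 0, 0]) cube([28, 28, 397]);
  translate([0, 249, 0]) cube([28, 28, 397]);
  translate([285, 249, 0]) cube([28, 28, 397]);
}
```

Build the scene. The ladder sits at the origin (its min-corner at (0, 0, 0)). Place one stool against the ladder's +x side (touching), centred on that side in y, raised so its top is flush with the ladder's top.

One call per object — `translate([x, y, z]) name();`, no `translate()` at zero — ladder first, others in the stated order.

ladder();
translate([396, -115, 1361]) stool();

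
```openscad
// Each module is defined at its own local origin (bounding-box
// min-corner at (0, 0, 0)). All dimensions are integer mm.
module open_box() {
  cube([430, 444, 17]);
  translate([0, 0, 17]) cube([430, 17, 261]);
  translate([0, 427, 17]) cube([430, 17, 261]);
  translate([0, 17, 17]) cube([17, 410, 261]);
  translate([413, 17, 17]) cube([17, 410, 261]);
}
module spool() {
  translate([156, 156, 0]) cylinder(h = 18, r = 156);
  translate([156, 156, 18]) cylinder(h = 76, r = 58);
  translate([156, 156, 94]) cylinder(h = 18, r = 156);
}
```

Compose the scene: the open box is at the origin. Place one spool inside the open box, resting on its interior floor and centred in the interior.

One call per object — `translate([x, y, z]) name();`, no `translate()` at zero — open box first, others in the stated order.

open_box();
translate([59, 66, 17]) spool();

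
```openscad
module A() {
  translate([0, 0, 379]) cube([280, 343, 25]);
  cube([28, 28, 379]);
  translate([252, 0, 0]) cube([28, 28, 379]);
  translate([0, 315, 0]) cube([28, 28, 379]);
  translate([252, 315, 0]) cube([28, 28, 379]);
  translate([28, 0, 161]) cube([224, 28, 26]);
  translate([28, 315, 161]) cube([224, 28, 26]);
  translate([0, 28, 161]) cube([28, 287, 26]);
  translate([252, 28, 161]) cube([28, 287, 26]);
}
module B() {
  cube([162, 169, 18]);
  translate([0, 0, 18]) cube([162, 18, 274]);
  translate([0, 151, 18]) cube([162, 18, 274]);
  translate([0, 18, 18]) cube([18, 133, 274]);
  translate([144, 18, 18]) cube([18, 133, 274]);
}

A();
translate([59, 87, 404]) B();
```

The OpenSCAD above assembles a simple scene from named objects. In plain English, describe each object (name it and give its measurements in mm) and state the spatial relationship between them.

A is a simple wooden stool: a rectangular seat 280 mm (x) by 343 mm (y), 25 mm thick, top face at z = 404 mm, on four square legs, each 28×28 mm in cross-section. The legs rest on z = 0, each flush with a corner of the seat. Four stretchers, 28 mm wide and 26 mm tall, connect adjacent legs with their undersides at z = 161 mm, each running between the inner faces of the legs it joins and aligned with the legs' outer faces on the other axis.

B is an open-topped rectangular box: outside dimensions 162×169×292 mm, with a uniform wall and base thickness of 18 mm. The base is a full 162×169 slab on the floor; four walls sit on top of the base. The front and back walls (the −y and +y sides) span the full width; the two side walls fit between them.

The open box is on top of the stool, centred.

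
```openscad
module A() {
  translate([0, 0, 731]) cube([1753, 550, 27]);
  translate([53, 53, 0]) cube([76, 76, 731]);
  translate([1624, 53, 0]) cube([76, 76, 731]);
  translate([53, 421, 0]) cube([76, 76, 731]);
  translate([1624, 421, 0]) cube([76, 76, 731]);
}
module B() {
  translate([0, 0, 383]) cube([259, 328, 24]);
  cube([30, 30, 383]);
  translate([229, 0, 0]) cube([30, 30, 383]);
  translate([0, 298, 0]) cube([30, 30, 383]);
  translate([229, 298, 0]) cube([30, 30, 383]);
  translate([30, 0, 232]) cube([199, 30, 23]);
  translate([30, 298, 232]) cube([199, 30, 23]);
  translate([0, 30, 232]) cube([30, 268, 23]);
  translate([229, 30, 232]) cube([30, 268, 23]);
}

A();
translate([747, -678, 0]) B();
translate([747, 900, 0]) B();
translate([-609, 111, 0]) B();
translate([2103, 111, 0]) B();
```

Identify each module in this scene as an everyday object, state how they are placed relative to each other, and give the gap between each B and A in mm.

Each stool's nearest face is 350 mm from the table's bounding box.

A is a table. B is a stool. Four stools sit around the table at the −y, +y, −x, +x sides. The gap between each stool and the table is 350 mm.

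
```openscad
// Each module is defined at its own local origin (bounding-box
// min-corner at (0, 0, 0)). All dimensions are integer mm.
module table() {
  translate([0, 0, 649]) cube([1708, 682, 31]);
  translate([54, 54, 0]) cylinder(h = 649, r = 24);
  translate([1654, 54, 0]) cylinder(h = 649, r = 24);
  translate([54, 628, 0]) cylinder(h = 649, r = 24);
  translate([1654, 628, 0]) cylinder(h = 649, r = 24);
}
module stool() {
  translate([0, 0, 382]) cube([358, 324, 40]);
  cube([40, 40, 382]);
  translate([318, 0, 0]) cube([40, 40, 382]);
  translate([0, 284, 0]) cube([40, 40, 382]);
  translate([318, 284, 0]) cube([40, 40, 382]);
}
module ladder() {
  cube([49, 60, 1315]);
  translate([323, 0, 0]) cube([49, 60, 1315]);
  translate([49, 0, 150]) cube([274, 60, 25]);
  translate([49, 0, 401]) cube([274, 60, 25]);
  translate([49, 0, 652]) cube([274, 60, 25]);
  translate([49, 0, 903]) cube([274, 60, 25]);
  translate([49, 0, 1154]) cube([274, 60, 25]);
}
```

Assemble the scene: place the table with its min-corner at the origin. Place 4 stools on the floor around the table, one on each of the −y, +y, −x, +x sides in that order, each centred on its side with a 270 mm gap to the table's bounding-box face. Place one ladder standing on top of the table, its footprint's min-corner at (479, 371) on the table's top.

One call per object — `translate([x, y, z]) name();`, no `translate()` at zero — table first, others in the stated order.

table();
translate([675, -594, 0]) stool();
translate([675, 952, 0]) stool();
translate([-628, 179, 0]) stool();
translate([1978, 179, 0]) stool();
translate([479, 371, 680]) ladder();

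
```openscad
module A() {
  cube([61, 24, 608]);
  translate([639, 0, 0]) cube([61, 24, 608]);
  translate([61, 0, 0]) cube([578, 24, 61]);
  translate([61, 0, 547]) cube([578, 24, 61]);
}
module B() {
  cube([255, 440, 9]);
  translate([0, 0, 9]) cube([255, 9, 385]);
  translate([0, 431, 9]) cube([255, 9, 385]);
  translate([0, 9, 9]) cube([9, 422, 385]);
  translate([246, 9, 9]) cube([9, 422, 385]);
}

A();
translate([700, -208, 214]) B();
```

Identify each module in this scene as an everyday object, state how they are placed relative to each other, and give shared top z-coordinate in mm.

A is a picture frame. B is an open box. The open box is beside the picture frame with their tops flush at z = 608. The shared top z-coordinate is 608 mm.

Both tops at z = 608 mm.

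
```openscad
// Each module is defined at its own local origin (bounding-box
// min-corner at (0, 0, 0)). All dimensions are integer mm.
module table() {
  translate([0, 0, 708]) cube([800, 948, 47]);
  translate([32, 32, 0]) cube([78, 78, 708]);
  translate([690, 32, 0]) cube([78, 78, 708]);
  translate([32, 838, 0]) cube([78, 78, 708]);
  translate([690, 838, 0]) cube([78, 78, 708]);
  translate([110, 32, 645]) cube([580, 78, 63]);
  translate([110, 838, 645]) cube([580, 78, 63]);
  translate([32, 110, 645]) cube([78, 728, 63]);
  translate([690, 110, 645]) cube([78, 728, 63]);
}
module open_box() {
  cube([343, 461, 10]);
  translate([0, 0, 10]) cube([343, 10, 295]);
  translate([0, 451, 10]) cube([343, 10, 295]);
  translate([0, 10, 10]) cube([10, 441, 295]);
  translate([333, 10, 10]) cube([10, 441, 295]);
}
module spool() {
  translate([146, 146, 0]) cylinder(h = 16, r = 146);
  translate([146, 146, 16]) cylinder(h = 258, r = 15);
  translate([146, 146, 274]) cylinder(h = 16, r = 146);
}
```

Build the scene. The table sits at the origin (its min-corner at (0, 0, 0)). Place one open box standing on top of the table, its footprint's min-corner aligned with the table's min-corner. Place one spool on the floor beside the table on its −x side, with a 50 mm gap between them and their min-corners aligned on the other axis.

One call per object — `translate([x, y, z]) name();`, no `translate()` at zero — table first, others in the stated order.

table();
translate([0, 0, 755]) open_box();
translate([-342, 0, 0]) spool();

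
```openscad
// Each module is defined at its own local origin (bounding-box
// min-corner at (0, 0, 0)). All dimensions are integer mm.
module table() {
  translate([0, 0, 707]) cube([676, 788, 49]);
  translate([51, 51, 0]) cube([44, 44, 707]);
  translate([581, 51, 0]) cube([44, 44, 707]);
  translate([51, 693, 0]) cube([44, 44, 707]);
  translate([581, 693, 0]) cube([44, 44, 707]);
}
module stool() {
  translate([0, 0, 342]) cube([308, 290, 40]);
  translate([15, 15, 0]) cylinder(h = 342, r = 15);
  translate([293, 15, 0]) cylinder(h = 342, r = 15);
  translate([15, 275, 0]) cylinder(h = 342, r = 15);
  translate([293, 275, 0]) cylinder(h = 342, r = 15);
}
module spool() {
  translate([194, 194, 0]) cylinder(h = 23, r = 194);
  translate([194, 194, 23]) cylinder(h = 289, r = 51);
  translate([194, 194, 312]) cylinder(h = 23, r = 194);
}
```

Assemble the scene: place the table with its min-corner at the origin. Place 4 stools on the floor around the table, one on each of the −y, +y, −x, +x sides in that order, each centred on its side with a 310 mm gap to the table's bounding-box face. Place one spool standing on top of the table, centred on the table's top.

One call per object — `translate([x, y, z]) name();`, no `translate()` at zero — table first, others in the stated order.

table();
translate([184, -600, 0]) stool();
translate([184, 1098, 0]) stool();
translate([-618, 249, 0]) stool();
translate([986, 249, 0]) stool();
translate([144, 200, 756]) spool();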